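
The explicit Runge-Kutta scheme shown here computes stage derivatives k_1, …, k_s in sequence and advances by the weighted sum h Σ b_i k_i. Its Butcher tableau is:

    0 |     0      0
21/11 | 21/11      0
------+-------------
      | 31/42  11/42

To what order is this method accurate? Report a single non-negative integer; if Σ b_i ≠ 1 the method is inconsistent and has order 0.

2

b = (31/42, 11/42)
c = (0, 21/11)
Σ b_i: 31/42·1 + 11/42·1 = 1 ✓
b·c: 11/42·21/11 = 1/2 ✓; 2 stages ⇒ order 2.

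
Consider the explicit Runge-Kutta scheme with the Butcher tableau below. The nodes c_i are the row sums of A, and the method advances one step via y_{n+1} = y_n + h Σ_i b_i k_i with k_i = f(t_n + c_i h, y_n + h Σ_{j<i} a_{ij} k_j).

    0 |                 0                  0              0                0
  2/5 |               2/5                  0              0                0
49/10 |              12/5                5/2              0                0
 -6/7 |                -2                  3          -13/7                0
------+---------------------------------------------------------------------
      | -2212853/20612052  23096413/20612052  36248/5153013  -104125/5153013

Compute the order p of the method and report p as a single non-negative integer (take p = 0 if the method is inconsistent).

3

b = (-2212853/20612052, 23096413/20612052, 36248/5153013, -104125/5153013)
c = (0, 2/5, 49/10, -6/7)
Ac = (0, 0, 1, -79/10)
Σ b_i: (-2212853/20612052)·1 + 23096413/20612052·1 + 36248/5153013·1 + (-104125/5153013)·1 = 1 ✓
b·c: 23096413/20612052·2/5 + 36248/5153013·49/10 + (-104125/5153013)·(-6/7) = 1/2 ✓
b·c²: 23096413/20612052·4/25 + 36248/5153013·2401/100 + (-104125/5153013)·36/49 = 1/3 ✓
b·Ac: 36248/5153013·1 + (-104125/5153013)·(-79/10) = 1/6 ✓
b·c³: 23096413/20612052·8/125 + 36248/5153013·117649/1000 + (-104125/5153013)·(-216/343) = 274146541/300592425 ≠ 1/4 ⇒ order 3.
b·(c∘Ac): 36248/5153013·49/10 + (-104125/5153013)·237/35 = -2637299/25765065 ≠ 1/8
b·Ac²: 36248/5153013·2/5 + (-104125/5153013)·(-4411/100) = 30716353/34353420 ≠ 1/12
b·A²c: (-104125/5153013)·(-13/7) = 193375/5153013 ≠ 1/24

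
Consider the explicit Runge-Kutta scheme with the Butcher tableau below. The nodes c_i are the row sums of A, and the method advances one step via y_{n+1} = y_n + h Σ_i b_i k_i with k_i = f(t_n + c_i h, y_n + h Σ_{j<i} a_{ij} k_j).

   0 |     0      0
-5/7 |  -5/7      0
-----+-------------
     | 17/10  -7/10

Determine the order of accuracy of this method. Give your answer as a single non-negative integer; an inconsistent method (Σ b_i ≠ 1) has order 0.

b = (17/10, -7/10)
c = (0, -5/7)
Σ b_i: 17/10·1 + (-7/10)·1 = 1 ✓
b·c: (-7/10)·(-5/7) = 1/2 ✓; 2 stages ⇒ order 2.

2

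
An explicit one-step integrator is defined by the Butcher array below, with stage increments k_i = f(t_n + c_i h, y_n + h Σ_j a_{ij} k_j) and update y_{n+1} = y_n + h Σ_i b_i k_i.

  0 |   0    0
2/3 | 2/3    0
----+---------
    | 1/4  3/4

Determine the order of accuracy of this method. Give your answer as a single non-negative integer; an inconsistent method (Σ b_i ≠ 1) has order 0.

b = (1/4, 3/4)
c = (0, 2/3)
Σ b_i: 1/4·1 + 3/4·1 = 1 ✓
b·c: 3/4·2/3 = 1/2 ✓; 2 stages ⇒ order 2.

2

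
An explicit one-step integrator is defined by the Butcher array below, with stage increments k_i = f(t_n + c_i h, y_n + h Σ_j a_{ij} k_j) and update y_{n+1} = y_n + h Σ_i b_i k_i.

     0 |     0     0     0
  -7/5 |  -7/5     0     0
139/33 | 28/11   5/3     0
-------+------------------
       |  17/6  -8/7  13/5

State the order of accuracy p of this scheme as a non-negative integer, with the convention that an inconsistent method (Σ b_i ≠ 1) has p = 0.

0

b = (17/6, -8/7, 13/5)
c = (0, -7/5, 139/33)
Ac = (0, 0, -7/3)
Σ b_i: 17/6·1 + (-8/7)·1 + 13/5·1 = 901/210 ≠ 1 ⇒ order 0.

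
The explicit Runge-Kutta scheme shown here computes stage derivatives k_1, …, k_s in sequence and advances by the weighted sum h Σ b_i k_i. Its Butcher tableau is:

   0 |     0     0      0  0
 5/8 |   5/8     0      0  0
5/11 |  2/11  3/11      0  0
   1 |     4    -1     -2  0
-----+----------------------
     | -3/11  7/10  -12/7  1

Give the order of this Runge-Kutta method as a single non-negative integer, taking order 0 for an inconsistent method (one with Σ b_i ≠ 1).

b = (-3/11, 7/10, -12/7, 1)
c = (0, 5/8, 5/11, 1)
Ac = (0, 0, 15/88, -135/88)
Σ b_i: (-3/11)·1 + 7/10·1 + (-12/7)·1 + 1·1 = -221/770 ≠ 1 ⇒ order 0.

0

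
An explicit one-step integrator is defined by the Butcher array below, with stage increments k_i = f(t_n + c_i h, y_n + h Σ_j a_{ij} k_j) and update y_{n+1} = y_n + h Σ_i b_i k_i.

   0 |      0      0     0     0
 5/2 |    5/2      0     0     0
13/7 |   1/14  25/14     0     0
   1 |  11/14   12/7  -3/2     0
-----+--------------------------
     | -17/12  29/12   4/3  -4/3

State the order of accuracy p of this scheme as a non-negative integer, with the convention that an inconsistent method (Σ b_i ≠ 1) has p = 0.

b = (-17/12, 29/12, 4/3, -4/3)
c = (0, 5/2, 13/7, 1)
Ac = (0, 0, 125/28, 3/2)
Σ b_i: (-17/12)·1 + 29/12·1 + 4/3·1 + (-4/3)·1 = 1 ✓
b·c: 29/12·5/2 + 4/3·13/7 + (-4/3)·1 = 1207/168 ≠ 1/2 ⇒ order 1.

1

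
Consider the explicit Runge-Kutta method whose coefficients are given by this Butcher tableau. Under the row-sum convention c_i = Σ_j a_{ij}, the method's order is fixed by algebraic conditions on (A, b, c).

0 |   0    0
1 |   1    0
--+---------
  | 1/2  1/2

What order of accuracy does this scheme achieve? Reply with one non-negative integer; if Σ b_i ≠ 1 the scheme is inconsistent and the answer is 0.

b = (1/2, 1/2)
c = (0, 1)
Σ b_i: 1/2·1 + 1/2·1 = 1 ✓
b·c: 1/2·1 = 1/2 ✓; 2 stages ⇒ order 2.

2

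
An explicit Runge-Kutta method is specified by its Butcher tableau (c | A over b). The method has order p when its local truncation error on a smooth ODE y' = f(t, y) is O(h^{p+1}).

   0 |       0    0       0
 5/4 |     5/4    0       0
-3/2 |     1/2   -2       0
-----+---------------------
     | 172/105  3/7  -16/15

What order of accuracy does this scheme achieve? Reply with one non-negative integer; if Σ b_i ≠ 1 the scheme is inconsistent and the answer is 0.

b = (172/105, 3/7, -16/15)
c = (0, 5/4, -3/2)
Ac = (0, 0, -5/2)
Σ b_i: 172/105·1 + 3/7·1 + (-16/15)·1 = 1 ✓
b·c: 3/7·5/4 + (-16/15)·(-3/2) = 299/140 ≠ 1/2 ⇒ order 1.

1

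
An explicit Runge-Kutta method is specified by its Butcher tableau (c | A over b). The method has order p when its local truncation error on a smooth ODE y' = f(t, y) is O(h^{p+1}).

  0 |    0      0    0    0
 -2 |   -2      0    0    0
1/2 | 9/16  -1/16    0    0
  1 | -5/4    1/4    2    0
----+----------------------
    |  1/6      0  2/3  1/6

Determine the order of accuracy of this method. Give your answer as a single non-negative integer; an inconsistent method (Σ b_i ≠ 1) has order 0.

b = (1/6, 0, 2/3, 1/6)
c = (0, -2, 1/2, 1)
Ac = (0, 0, 1/8, 1/2)
Σ b_i: 1/6·1 + 2/3·1 + 1/6·1 = 1 ✓
b·c: 2/3·1/2 + 1/6·1 = 1/2 ✓
b·c²: 2/3·1/4 + 1/6·1 = 1/3 ✓
b·Ac: 2/3·1/8 + 1/6·1/2 = 1/6 ✓
b·c³: 2/3·1/8 + 1/6·1 = 1/4 ✓
b·(c∘Ac): 2/3·1/16 + 1/6·1/2 = 1/8 ✓
b·Ac²: 2/3·(-1/4) + 1/6·3/2 = 1/12 ✓
b·A²c: 1/6·1/4 = 1/24 ✓; 4 stages ⇒ order 4.

4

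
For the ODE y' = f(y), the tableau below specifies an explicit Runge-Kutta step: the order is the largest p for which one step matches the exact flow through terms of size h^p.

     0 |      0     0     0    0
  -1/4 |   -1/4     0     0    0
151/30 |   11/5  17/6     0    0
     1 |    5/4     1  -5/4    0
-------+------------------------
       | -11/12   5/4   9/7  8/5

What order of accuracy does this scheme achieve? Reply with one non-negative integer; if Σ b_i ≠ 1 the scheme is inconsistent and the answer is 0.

b = (-11/12, 5/4, 9/7, 8/5)
c = (0, -1/4, 151/30, 1)
Ac = (0, 0, -17/24, -157/24)
Σ b_i: (-11/12)·1 + 5/4·1 + 9/7·1 + 8/5·1 = 338/105 ≠ 1 ⇒ order 0.

0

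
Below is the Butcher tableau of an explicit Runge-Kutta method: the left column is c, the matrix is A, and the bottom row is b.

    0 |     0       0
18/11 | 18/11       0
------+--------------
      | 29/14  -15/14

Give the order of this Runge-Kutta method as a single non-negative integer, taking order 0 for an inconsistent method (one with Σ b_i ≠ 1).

b = (29/14, -15/14)
c = (0, 18/11)
Σ b_i: 29/14·1 + (-15/14)·1 = 1 ✓
b·c: (-15/14)·18/11 = -135/77 ≠ 1/2 ⇒ order 1.

1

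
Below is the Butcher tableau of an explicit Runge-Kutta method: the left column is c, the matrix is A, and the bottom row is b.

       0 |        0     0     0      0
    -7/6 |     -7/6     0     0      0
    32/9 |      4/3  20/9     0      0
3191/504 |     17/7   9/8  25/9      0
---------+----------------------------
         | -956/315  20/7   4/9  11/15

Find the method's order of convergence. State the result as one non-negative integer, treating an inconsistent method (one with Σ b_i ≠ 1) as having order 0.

1

b = (-956/315, 20/7, 4/9, 11/15)
c = (0, -7/6, 32/9, 3191/504)
Ac = (0, 0, -70/27, 11099/1296)
Σ b_i: (-956/315)·1 + 20/7·1 + 4/9·1 + 11/15·1 = 1 ✓
b·c: 20/7·(-7/6) + 4/9·32/9 + 11/15·3191/504 = 65543/22680 ≠ 1/2 ⇒ order 1.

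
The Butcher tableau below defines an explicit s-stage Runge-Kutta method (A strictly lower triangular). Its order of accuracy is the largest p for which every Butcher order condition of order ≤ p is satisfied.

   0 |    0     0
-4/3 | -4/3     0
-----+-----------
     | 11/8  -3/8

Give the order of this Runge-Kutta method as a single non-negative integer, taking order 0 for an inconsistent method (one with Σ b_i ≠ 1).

b = (11/8, -3/8)
c = (0, -4/3)
Σ b_i: 11/8·1 + (-3/8)·1 = 1 ✓
b·c: (-3/8)·(-4/3) = 1/2 ✓; 2 stages ⇒ order 2.

2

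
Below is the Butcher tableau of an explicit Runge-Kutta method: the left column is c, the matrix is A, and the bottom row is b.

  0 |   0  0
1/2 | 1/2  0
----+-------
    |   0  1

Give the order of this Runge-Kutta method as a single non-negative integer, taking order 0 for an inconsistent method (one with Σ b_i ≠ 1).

2

b = (0, 1)
c = (0, 1/2)
Σ b_i: 1·1 = 1 ✓
b·c: 1·1/2 = 1/2 ✓; 2 stages ⇒ order 2.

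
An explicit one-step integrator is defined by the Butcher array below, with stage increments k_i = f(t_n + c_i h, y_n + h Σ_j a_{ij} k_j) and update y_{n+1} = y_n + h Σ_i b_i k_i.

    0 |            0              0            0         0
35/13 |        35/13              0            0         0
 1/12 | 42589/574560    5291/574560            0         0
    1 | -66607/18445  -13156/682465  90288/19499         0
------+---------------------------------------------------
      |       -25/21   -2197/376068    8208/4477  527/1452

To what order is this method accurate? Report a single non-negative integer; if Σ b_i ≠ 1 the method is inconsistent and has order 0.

b = (-25/21, -2197/376068, 8208/4477, 527/1452)
c = (0, 35/13, 1/12, 1)
Ac = (0, 0, 407/16416, 176/527)
Σ b_i: (-25/21)·1 + (-2197/376068)·1 + 8208/4477·1 + 527/1452·1 = 1 ✓
b·c: (-2197/376068)·35/13 + 8208/4477·1/12 + 527/1452·1 = 1/2 ✓
b·c²: (-2197/376068)·1225/169 + 8208/4477·1/144 + 527/1452·1 = 1/3 ✓
b·Ac: 8208/4477·407/16416 + 527/1452·176/527 = 1/6 ✓
b·c³: (-2197/376068)·42875/2197 + 8208/4477·1/1728 + 527/1452·1 = 1/4 ✓
b·(c∘Ac): 8208/4477·407/196992 + 527/1452·176/527 = 1/8 ✓
b·Ac²: 8208/4477·14245/213408 + 527/1452·(-737/6851) = 1/12 ✓
b·A²c: 527/1452·121/1054 = 1/24 ✓; 4 stages ⇒ order 4.

4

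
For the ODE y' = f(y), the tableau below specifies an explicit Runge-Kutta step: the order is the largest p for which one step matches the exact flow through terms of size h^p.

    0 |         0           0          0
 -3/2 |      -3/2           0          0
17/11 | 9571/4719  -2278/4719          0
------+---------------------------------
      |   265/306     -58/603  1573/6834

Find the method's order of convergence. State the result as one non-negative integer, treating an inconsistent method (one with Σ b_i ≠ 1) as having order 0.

b = (265/306, -58/603, 1573/6834)
c = (0, -3/2, 17/11)
Ac = (0, 0, 1139/1573)
Σ b_i: 265/306·1 + (-58/603)·1 + 1573/6834·1 = 1 ✓
b·c: (-58/603)·(-3/2) + 1573/6834·17/11 = 1/2 ✓
b·c²: (-58/603)·9/4 + 1573/6834·289/121 = 1/3 ✓
b·Ac: 1573/6834·1139/1573 = 1/6 ✓; 3 stages ⇒ order 3.

3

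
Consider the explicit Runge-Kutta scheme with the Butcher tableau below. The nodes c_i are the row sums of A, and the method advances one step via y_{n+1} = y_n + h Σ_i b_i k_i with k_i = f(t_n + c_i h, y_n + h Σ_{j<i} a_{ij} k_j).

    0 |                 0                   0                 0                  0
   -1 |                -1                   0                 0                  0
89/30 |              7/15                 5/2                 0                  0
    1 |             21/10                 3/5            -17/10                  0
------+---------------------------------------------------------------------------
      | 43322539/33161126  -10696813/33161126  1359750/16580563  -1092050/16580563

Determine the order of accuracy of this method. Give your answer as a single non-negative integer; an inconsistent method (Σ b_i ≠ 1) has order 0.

b = (43322539/33161126, -10696813/33161126, 1359750/16580563, -1092050/16580563)
c = (0, -1, 89/30, 1)
Ac = (0, 0, -5/2, -1693/300)
Σ b_i: 43322539/33161126·1 + (-10696813/33161126)·1 + 1359750/16580563·1 + (-1092050/16580563)·1 = 1 ✓
b·c: (-10696813/33161126)·(-1) + 1359750/16580563·89/30 + (-1092050/16580563)·1 = 1/2 ✓
b·c²: (-10696813/33161126)·1 + 1359750/16580563·7921/900 + (-1092050/16580563)·1 = 1/3 ✓
b·Ac: 1359750/16580563·(-5/2) + (-1092050/16580563)·(-1693/300) = 1/6 ✓
b·c³: (-10696813/33161126)·(-1) + 1359750/16580563·704969/27000 + (-1092050/16580563)·1 = 1431337631/596900268 ≠ 1/4 ⇒ order 3.
b·(c∘Ac): 1359750/16580563·(-89/12) + (-1092050/16580563)·(-1693/300) = -11766031/49741689 ≠ 1/8
b·Ac²: 1359750/16580563·5/2 + (-1092050/16580563)·(-129257/9000) = 3434989637/2984501340 ≠ 1/12
b·A²c: (-1092050/16580563)·17/4 = -9282425/33161126 ≠ 1/24

3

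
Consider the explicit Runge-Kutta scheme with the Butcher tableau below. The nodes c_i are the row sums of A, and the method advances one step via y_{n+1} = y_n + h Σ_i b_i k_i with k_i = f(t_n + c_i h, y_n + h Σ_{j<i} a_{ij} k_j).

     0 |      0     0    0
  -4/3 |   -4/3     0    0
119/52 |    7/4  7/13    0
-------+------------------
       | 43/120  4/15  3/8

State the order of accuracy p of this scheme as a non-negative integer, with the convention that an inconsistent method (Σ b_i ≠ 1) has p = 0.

b = (43/120, 4/15, 3/8)
c = (0, -4/3, 119/52)
Ac = (0, 0, -28/39)
Σ b_i: 43/120·1 + 4/15·1 + 3/8·1 = 1 ✓
b·c: 4/15·(-4/3) + 3/8·119/52 = 9409/18720 ≠ 1/2 ⇒ order 1.

1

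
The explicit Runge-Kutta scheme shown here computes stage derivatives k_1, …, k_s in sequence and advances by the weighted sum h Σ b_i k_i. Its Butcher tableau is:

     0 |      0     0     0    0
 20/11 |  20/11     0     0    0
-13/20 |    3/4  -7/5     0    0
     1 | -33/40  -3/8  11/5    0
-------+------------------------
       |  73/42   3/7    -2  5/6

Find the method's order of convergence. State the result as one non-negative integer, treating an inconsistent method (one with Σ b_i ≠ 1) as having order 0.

1

b = (73/42, 3/7, -2, 5/6)
c = (0, 20/11, -13/20, 1)
Ac = (0, 0, -28/11, -2323/1100)
Σ b_i: 73/42·1 + 3/7·1 + (-2)·1 + 5/6·1 = 1 ✓
b·c: 3/7·20/11 + (-2)·(-13/20) + 5/6·1 = 3364/1155 ≠ 1/2 ⇒ order 1.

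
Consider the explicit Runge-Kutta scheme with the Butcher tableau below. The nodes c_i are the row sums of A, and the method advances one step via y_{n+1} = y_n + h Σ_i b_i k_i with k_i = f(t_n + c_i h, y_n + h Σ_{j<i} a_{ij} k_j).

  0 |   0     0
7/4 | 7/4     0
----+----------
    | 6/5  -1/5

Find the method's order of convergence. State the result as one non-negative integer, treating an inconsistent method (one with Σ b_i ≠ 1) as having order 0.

b = (6/5, -1/5)
c = (0, 7/4)
Σ b_i: 6/5·1 + (-1/5)·1 = 1 ✓
b·c: (-1/5)·7/4 = -7/20 ≠ 1/2 ⇒ order 1.

1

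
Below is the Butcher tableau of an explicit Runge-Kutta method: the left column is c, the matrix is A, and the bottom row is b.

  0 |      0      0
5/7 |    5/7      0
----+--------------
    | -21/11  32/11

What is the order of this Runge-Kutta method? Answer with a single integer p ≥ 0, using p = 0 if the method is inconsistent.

1

b = (-21/11, 32/11)
c = (0, 5/7)
Σ b_i: (-21/11)·1 + 32/11·1 = 1 ✓
b·c: 32/11·5/7 = 160/77 ≠ 1/2 ⇒ order 1.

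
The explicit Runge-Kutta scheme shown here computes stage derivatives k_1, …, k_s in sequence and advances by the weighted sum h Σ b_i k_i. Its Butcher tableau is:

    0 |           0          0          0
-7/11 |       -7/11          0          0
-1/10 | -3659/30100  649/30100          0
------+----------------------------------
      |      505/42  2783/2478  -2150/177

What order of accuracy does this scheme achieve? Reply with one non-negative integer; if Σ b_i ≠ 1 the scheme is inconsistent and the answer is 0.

3

b = (505/42, 2783/2478, -2150/177)
c = (0, -7/11, -1/10)
Ac = (0, 0, -59/4300)
Σ b_i: 505/42·1 + 2783/2478·1 + (-2150/177)·1 = 1 ✓
b·c: 2783/2478·(-7/11) + (-2150/177)·(-1/10) = 1/2 ✓
b·c²: 2783/2478·49/121 + (-2150/177)·1/100 = 1/3 ✓
b·Ac: (-2150/177)·(-59/4300) = 1/6 ✓; 3 stages ⇒ order 3.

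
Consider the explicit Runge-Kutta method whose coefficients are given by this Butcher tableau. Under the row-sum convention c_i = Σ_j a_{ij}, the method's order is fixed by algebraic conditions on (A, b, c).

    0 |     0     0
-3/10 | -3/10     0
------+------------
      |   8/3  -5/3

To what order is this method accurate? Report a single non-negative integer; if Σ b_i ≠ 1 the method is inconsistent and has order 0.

b = (8/3, -5/3)
c = (0, -3/10)
Σ b_i: 8/3·1 + (-5/3)·1 = 1 ✓
b·c: (-5/3)·(-3/10) = 1/2 ✓; 2 stages ⇒ order 2.

2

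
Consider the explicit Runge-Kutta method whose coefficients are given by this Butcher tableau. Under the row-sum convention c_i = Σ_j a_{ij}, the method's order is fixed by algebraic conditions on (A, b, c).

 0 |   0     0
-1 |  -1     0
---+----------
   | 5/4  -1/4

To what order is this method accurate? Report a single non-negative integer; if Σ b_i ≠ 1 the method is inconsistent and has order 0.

b = (5/4, -1/4)
c = (0, -1)
Σ b_i: 5/4·1 + (-1/4)·1 = 1 ✓
b·c: (-1/4)·(-1) = 1/4 ≠ 1/2 ⇒ order 1.

1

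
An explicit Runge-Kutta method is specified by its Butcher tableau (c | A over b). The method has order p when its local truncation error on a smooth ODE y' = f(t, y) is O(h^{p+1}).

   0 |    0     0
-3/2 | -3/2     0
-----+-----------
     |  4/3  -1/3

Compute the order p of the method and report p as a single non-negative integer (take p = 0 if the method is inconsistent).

2

b = (4/3, -1/3)
c = (0, -3/2)
Σ b_i: 4/3·1 + (-1/3)·1 = 1 ✓
b·c: (-1/3)·(-3/2) = 1/2 ✓; 2 stages ⇒ order 2.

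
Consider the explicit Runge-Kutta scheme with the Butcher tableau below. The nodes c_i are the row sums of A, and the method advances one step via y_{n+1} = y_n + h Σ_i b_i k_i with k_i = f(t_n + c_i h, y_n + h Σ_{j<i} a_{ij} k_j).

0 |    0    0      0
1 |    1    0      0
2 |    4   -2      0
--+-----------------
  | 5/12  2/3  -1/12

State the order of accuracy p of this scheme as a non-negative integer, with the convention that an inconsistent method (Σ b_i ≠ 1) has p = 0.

3

b = (5/12, 2/3, -1/12)
c = (0, 1, 2)
Ac = (0, 0, -2)
Σ b_i: 5/12·1 + 2/3·1 + (-1/12)·1 = 1 ✓
b·c: 2/3·1 + (-1/12)·2 = 1/2 ✓
b·c²: 2/3·1 + (-1/12)·4 = 1/3 ✓
b·Ac: (-1/12)·(-2) = 1/6 ✓; 3 stages ⇒ order 3.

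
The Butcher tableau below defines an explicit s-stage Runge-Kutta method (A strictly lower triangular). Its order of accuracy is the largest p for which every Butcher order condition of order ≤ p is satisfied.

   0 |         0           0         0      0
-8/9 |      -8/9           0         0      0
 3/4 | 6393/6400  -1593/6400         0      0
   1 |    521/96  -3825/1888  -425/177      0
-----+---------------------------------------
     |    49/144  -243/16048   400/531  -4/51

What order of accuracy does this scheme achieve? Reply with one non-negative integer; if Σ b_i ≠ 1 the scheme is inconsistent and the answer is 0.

4

b = (49/144, -243/16048, 400/531, -4/51)
c = (0, -8/9, 3/4, 1)
Ac = (0, 0, 177/800, 0)
Σ b_i: 49/144·1 + (-243/16048)·1 + 400/531·1 + (-4/51)·1 = 1 ✓
b·c: (-243/16048)·(-8/9) + 400/531·3/4 + (-4/51)·1 = 1/2 ✓
b·c²: (-243/16048)·64/81 + 400/531·9/16 + (-4/51)·1 = 1/3 ✓
b·Ac: 400/531·177/800 = 1/6 ✓
b·c³: (-243/16048)·(-512/729) + 400/531·27/64 + (-4/51)·1 = 1/4 ✓
b·(c∘Ac): 400/531·531/3200 = 1/8 ✓
b·Ac²: 400/531·(-59/300) + (-4/51)·(-425/144) = 1/12 ✓
b·A²c: (-4/51)·(-17/32) = 1/24 ✓; 4 stages ⇒ order 4.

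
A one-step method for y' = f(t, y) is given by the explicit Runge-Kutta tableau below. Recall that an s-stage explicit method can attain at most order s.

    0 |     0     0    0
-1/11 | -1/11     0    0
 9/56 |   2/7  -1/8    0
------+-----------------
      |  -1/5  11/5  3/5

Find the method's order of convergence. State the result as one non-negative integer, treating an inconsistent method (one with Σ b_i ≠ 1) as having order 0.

0

b = (-1/5, 11/5, 3/5)
c = (0, -1/11, 9/56)
Ac = (0, 0, 1/88)
Σ b_i: (-1/5)·1 + 11/5·1 + 3/5·1 = 13/5 ≠ 1 ⇒ order 0.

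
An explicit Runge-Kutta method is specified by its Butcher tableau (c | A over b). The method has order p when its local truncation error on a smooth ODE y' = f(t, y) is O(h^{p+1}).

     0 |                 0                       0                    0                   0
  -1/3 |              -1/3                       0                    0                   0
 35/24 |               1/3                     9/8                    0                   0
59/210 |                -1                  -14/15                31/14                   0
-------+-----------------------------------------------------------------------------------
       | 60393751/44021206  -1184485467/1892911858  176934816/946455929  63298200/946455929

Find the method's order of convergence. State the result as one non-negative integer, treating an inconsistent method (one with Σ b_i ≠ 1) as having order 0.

3

b = (60393751/44021206, -1184485467/1892911858, 176934816/946455929, 63298200/946455929)
c = (0, -1/3, 35/24, 59/210)
Ac = (0, 0, -3/8, 2549/720)
Σ b_i: 60393751/44021206·1 + (-1184485467/1892911858)·1 + 176934816/946455929·1 + 63298200/946455929·1 = 1 ✓
b·c: (-1184485467/1892911858)·(-1/3) + 176934816/946455929·35/24 + 63298200/946455929·59/210 = 1/2 ✓
b·c²: (-1184485467/1892911858)·1/9 + 176934816/946455929·1225/576 + 63298200/946455929·3481/44100 = 1/3 ✓
b·Ac: 176934816/946455929·(-3/8) + 63298200/946455929·2549/720 = 1/6 ✓
b·c³: (-1184485467/1892911858)·(-1/27) + 176934816/946455929·42875/13824 + 63298200/946455929·205379/9261000 = 67055471909/110933439120 ≠ 1/4 ⇒ order 3.
b·(c∘Ac): 176934816/946455929·(-35/64) + 63298200/946455929·150391/151200 = -28299103/792381708 ≠ 1/8
b·Ac²: 176934816/946455929·1/8 + 63298200/946455929·79583/17280 = 1050317801/3169526832 ≠ 1/12
b·A²c: 63298200/946455929·(-93/112) = -105120225/1892911858 ≠ 1/24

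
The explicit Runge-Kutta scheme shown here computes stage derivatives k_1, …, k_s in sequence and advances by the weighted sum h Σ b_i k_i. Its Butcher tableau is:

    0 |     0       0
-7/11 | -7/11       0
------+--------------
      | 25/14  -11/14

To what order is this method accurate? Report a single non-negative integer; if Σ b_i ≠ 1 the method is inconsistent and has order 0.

b = (25/14, -11/14)
c = (0, -7/11)
Σ b_i: 25/14·1 + (-11/14)·1 = 1 ✓
b·c: (-11/14)·(-7/11) = 1/2 ✓; 2 stages ⇒ order 2.

2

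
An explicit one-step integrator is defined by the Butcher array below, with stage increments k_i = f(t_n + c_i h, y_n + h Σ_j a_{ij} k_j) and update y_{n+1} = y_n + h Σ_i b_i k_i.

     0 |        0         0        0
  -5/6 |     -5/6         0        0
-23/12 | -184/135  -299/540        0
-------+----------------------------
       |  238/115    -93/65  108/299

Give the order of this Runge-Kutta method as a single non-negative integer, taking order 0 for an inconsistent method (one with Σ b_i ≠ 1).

b = (238/115, -93/65, 108/299)
c = (0, -5/6, -23/12)
Ac = (0, 0, 299/648)
Σ b_i: 238/115·1 + (-93/65)·1 + 108/299·1 = 1 ✓
b·c: (-93/65)·(-5/6) + 108/299·(-23/12) = 1/2 ✓
b·c²: (-93/65)·25/36 + 108/299·529/144 = 1/3 ✓
b·Ac: 108/299·299/648 = 1/6 ✓; 3 stages ⇒ order 3.

3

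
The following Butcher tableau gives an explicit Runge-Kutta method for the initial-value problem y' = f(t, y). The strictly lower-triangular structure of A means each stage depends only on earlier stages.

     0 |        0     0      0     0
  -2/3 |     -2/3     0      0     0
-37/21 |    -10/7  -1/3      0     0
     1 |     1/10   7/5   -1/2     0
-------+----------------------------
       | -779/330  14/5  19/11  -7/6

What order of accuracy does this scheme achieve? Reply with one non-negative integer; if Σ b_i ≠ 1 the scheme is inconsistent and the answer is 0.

b = (-779/330, 14/5, 19/11, -7/6)
c = (0, -2/3, -37/21, 1)
Ac = (0, 0, 2/9, -11/210)
Σ b_i: (-779/330)·1 + 14/5·1 + 19/11·1 + (-7/6)·1 = 1 ✓
b·c: 14/5·(-2/3) + 19/11·(-37/21) + (-7/6)·1 = -4679/770 ≠ 1/2 ⇒ order 1.

1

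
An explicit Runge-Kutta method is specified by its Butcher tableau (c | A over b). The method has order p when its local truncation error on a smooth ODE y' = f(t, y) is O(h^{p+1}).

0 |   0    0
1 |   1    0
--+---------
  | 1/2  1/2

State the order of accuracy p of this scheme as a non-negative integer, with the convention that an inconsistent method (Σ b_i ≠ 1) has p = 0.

2

b = (1/2, 1/2)
c = (0, 1)
Σ b_i: 1/2·1 + 1/2·1 = 1 ✓
b·c: 1/2·1 = 1/2 ✓; 2 stages ⇒ order 2.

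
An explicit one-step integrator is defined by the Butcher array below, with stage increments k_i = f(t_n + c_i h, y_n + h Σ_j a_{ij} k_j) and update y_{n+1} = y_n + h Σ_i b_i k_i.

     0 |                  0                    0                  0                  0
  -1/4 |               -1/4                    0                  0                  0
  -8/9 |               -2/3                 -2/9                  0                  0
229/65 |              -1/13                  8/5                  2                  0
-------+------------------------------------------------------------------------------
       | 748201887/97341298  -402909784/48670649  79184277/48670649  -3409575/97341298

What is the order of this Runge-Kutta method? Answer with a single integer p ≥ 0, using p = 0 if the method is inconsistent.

b = (748201887/97341298, -402909784/48670649, 79184277/48670649, -3409575/97341298)
c = (0, -1/4, -8/9, 229/65)
Ac = (0, 0, 1/18, -98/45)
Σ b_i: 748201887/97341298·1 + (-402909784/48670649)·1 + 79184277/48670649·1 + (-3409575/97341298)·1 = 1 ✓
b·c: (-402909784/48670649)·(-1/4) + 79184277/48670649·(-8/9) + (-3409575/97341298)·229/65 = 1/2 ✓
b·c²: (-402909784/48670649)·1/16 + 79184277/48670649·64/81 + (-3409575/97341298)·52441/4225 = 1/3 ✓
b·Ac: 79184277/48670649·1/18 + (-3409575/97341298)·(-98/45) = 1/6 ✓
b·c³: (-402909784/48670649)·(-1/64) + 79184277/48670649·(-512/729) + (-3409575/97341298)·12008989/274625 = -1739082737659/683335911960 ≠ 1/4 ⇒ order 3.
b·(c∘Ac): 79184277/48670649·(-4/81) + (-3409575/97341298)·(-22442/2925) = 9169611/48670649 ≠ 1/8
b·Ac²: 79184277/48670649·(-1/72) + (-3409575/97341298)·1361/810 = -856277041/10512860184 ≠ 1/12
b·A²c: (-3409575/97341298)·1/9 = -1136525/292023894 ≠ 1/24

3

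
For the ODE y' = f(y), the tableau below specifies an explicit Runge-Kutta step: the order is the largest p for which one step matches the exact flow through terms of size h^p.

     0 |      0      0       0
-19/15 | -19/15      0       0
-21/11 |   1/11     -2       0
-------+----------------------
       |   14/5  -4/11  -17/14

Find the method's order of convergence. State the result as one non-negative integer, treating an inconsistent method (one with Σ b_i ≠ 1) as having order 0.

0

b = (14/5, -4/11, -17/14)
c = (0, -19/15, -21/11)
Ac = (0, 0, 38/15)
Σ b_i: 14/5·1 + (-4/11)·1 + (-17/14)·1 = 941/770 ≠ 1 ⇒ order 0.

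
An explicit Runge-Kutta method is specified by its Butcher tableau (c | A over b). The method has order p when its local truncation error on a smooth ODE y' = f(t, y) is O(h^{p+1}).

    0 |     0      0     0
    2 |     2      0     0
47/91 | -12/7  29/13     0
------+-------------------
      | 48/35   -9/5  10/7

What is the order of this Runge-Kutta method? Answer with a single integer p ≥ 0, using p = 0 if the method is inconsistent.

1

b = (48/35, -9/5, 10/7)
c = (0, 2, 47/91)
Ac = (0, 0, 58/13)
Σ b_i: 48/35·1 + (-9/5)·1 + 10/7·1 = 1 ✓
b·c: (-9/5)·2 + 10/7·47/91 = -9116/3185 ≠ 1/2 ⇒ order 1.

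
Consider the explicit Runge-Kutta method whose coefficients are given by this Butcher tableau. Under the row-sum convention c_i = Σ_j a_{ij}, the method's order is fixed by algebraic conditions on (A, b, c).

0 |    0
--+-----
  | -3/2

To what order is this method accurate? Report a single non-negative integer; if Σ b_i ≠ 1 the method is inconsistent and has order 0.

b = (-3/2)
c = (0)
Σ b_i: (-3/2)·1 = -3/2 ≠ 1 ⇒ order 0.

0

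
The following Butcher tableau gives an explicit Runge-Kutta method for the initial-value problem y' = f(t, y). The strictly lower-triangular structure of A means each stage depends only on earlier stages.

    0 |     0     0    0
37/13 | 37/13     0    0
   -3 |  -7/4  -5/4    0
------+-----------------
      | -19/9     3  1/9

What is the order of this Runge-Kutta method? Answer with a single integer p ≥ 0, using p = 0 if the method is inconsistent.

1

b = (-19/9, 3, 1/9)
c = (0, 37/13, -3)
Ac = (0, 0, -185/52)
Σ b_i: (-19/9)·1 + 3·1 + 1/9·1 = 1 ✓
b·c: 3·37/13 + 1/9·(-3) = 320/39 ≠ 1/2 ⇒ order 1.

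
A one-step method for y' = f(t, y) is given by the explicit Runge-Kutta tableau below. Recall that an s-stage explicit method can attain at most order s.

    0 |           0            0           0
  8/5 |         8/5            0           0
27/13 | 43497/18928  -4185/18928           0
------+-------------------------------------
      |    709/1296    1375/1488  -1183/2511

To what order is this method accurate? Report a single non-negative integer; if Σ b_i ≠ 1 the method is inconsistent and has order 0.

3

b = (709/1296, 1375/1488, -1183/2511)
c = (0, 8/5, 27/13)
Ac = (0, 0, -837/2366)
Σ b_i: 709/1296·1 + 1375/1488·1 + (-1183/2511)·1 = 1 ✓
b·c: 1375/1488·8/5 + (-1183/2511)·27/13 = 1/2 ✓
b·c²: 1375/1488·64/25 + (-1183/2511)·729/169 = 1/3 ✓
b·Ac: (-1183/2511)·(-837/2366) = 1/6 ✓; 3 stages ⇒ order 3.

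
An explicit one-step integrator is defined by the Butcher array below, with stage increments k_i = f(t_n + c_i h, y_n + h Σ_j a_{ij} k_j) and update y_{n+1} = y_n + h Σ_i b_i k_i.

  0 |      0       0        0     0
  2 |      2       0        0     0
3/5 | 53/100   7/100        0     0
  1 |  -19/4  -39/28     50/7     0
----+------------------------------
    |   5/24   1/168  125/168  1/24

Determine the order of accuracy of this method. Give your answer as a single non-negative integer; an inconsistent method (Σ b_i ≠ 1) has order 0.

b = (5/24, 1/168, 125/168, 1/24)
c = (0, 2, 3/5, 1)
Ac = (0, 0, 7/50, 3/2)
Σ b_i: 5/24·1 + 1/168·1 + 125/168·1 + 1/24·1 = 1 ✓
b·c: 1/168·2 + 125/168·3/5 + 1/24·1 = 1/2 ✓
b·c²: 1/168·4 + 125/168·9/25 + 1/24·1 = 1/3 ✓
b·Ac: 125/168·7/50 + 1/24·3/2 = 1/6 ✓
b·c³: 1/168·8 + 125/168·27/125 + 1/24·1 = 1/4 ✓
b·(c∘Ac): 125/168·21/250 + 1/24·3/2 = 1/8 ✓
b·Ac²: 125/168·7/25 + 1/24·(-3) = 1/12 ✓
b·A²c: 1/24·1 = 1/24 ✓; 4 stages ⇒ order 4.

4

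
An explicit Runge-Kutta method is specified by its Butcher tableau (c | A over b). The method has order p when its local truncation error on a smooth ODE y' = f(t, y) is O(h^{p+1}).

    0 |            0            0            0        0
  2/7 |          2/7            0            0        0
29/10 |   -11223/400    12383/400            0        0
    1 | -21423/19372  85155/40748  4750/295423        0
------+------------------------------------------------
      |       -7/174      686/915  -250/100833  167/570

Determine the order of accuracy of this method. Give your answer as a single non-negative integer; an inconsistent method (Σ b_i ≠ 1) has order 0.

b = (-7/174, 686/915, -250/100833, 167/570)
c = (0, 2/7, 29/10, 1)
Ac = (0, 0, 1769/200, 215/334)
Σ b_i: (-7/174)·1 + 686/915·1 + (-250/100833)·1 + 167/570·1 = 1 ✓
b·c: 686/915·2/7 + (-250/100833)·29/10 + 167/570·1 = 1/2 ✓
b·c²: 686/915·4/49 + (-250/100833)·841/100 + 167/570·1 = 1/3 ✓
b·Ac: (-250/100833)·1769/200 + 167/570·215/334 = 1/6 ✓
b·c³: 686/915·8/343 + (-250/100833)·24389/1000 + 167/570·1 = 1/4 ✓
b·(c∘Ac): (-250/100833)·51301/2000 + 167/570·215/334 = 1/8 ✓
b·Ac²: (-250/100833)·1769/700 + 167/570·715/2338 = 1/12 ✓
b·A²c: 167/570·95/668 = 1/24 ✓; 4 stages ⇒ order 4.

4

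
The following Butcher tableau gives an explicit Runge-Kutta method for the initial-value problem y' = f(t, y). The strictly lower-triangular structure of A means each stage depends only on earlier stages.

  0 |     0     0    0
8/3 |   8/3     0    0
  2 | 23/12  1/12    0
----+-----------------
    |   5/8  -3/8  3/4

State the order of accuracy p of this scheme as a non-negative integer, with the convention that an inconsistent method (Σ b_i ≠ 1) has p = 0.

3

b = (5/8, -3/8, 3/4)
c = (0, 8/3, 2)
Ac = (0, 0, 2/9)
Σ b_i: 5/8·1 + (-3/8)·1 + 3/4·1 = 1 ✓
b·c: (-3/8)·8/3 + 3/4·2 = 1/2 ✓
b·c²: (-3/8)·64/9 + 3/4·4 = 1/3 ✓
b·Ac: 3/4·2/9 = 1/6 ✓; 3 stages ⇒ order 3.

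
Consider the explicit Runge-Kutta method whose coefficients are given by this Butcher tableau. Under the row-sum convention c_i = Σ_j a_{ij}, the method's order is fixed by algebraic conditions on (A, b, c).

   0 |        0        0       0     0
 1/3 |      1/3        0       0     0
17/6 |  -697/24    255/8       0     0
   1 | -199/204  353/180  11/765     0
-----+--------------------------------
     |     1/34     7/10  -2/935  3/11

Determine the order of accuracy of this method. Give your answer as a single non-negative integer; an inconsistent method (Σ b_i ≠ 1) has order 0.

b = (1/34, 7/10, -2/935, 3/11)
c = (0, 1/3, 17/6, 1)
Ac = (0, 0, 85/8, 25/36)
Σ b_i: 1/34·1 + 7/10·1 + (-2/935)·1 + 3/11·1 = 1 ✓
b·c: 7/10·1/3 + (-2/935)·17/6 + 3/11·1 = 1/2 ✓
b·c²: 7/10·1/9 + (-2/935)·289/36 + 3/11·1 = 1/3 ✓
b·Ac: (-2/935)·85/8 + 3/11·25/36 = 1/6 ✓
b·c³: 7/10·1/27 + (-2/935)·4913/216 + 3/11·1 = 1/4 ✓
b·(c∘Ac): (-2/935)·1445/48 + 3/11·25/36 = 1/8 ✓
b·Ac²: (-2/935)·85/24 + 3/11·1/3 = 1/12 ✓
b·A²c: 3/11·11/72 = 1/24 ✓; 4 stages ⇒ order 4.

4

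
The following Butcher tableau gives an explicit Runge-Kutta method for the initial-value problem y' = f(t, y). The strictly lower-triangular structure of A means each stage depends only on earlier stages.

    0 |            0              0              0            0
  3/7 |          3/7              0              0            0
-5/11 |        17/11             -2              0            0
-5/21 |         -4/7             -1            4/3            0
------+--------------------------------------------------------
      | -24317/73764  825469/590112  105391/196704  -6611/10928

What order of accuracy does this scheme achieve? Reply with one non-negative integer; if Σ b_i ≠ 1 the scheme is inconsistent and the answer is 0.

3

b = (-24317/73764, 825469/590112, 105391/196704, -6611/10928)
c = (0, 3/7, -5/11, -5/21)
Ac = (0, 0, -6/7, -239/231)
Σ b_i: (-24317/73764)·1 + 825469/590112·1 + 105391/196704·1 + (-6611/10928)·1 = 1 ✓
b·c: 825469/590112·3/7 + 105391/196704·(-5/11) + (-6611/10928)·(-5/21) = 1/2 ✓
b·c²: 825469/590112·9/49 + 105391/196704·25/121 + (-6611/10928)·25/441 = 1/3 ✓
b·Ac: 105391/196704·(-6/7) + (-6611/10928)·(-239/231) = 1/6 ✓
b·c³: 825469/590112·27/343 + 105391/196704·(-125/1331) + (-6611/10928)·(-125/9261) = 2702003/39758796 ≠ 1/4 ⇒ order 3.
b·(c∘Ac): 105391/196704·30/77 + (-6611/10928)·1195/4851 = 143905/2409624 ≠ 1/8
b·Ac²: 105391/196704·(-18/49) + (-6611/10928)·1633/17787 = -79631/315546 ≠ 1/12
b·A²c: (-6611/10928)·(-8/7) = 6611/9562 ≠ 1/24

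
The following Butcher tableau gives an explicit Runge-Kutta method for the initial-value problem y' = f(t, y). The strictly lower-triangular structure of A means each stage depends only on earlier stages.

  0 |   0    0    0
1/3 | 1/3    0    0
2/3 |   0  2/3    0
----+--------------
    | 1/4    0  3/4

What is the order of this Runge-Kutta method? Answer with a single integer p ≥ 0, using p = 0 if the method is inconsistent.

b = (1/4, 0, 3/4)
c = (0, 1/3, 2/3)
Ac = (0, 0, 2/9)
Σ b_i: 1/4·1 + 3/4·1 = 1 ✓
b·c: 3/4·2/3 = 1/2 ✓
b·c²: 3/4·4/9 = 1/3 ✓
b·Ac: 3/4·2/9 = 1/6 ✓; 3 stages ⇒ order 3.

3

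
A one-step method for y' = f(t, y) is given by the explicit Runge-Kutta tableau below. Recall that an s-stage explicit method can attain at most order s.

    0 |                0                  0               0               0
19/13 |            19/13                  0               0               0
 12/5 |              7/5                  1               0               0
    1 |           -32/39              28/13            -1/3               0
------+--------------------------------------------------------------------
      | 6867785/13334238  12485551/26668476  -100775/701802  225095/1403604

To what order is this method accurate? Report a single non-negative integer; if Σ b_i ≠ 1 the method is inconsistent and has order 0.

3

b = (6867785/13334238, 12485551/26668476, -100775/701802, 225095/1403604)
c = (0, 19/13, 12/5, 1)
Ac = (0, 0, 19/13, 1984/845)
Σ b_i: 6867785/13334238·1 + 12485551/26668476·1 + (-100775/701802)·1 + 225095/1403604·1 = 1 ✓
b·c: 12485551/26668476·19/13 + (-100775/701802)·12/5 + 225095/1403604·1 = 1/2 ✓
b·c²: 12485551/26668476·361/169 + (-100775/701802)·144/25 + 225095/1403604·1 = 1/3 ✓
b·Ac: (-100775/701802)·19/13 + 225095/1403604·1984/845 = 1/6 ✓
b·c³: 12485551/26668476·6859/2197 + (-100775/701802)·1728/125 + 225095/1403604·1 = -141547/389890 ≠ 1/4 ⇒ order 3.
b·(c∘Ac): (-100775/701802)·228/65 + 225095/1403604·1984/845 = -580022/4561713 ≠ 1/8
b·Ac²: (-100775/701802)·361/169 + 225095/1403604·147244/54925 = 5619547/45617130 ≠ 1/12
b·A²c: 225095/1403604·(-19/39) = -328985/4210812 ≠ 1/24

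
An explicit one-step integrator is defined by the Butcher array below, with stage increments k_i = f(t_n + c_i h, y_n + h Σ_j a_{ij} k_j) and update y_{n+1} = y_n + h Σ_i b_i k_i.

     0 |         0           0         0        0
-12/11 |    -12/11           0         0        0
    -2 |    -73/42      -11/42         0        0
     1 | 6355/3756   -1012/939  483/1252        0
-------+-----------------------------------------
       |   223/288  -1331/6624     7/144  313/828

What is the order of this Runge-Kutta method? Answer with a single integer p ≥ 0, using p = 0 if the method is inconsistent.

4

b = (223/288, -1331/6624, 7/144, 313/828)
c = (0, -12/11, -2, 1)
Ac = (0, 0, 2/7, 253/626)
Σ b_i: 223/288·1 + (-1331/6624)·1 + 7/144·1 + 313/828·1 = 1 ✓
b·c: (-1331/6624)·(-12/11) + 7/144·(-2) + 313/828·1 = 1/2 ✓
b·c²: (-1331/6624)·144/121 + 7/144·4 + 313/828·1 = 1/3 ✓
b·Ac: 7/144·2/7 + 313/828·253/626 = 1/6 ✓
b·c³: (-1331/6624)·(-1728/1331) + 7/144·(-8) + 313/828·1 = 1/4 ✓
b·(c∘Ac): 7/144·(-4/7) + 313/828·253/626 = 1/8 ✓
b·Ac²: 7/144·(-24/77) + 313/828·897/3443 = 1/12 ✓
b·A²c: 313/828·69/626 = 1/24 ✓; 4 stages ⇒ order 4.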